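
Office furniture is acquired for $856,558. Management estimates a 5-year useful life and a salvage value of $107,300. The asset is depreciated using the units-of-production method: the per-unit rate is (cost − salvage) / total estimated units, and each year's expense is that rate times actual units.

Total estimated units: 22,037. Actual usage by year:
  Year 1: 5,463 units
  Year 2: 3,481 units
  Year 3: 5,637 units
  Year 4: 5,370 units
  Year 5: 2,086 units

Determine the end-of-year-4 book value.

Depreciable base = $856,558 − $107,300 = $749,258.
Rate = $749,258 / 22,037 units = $34 per unit.
Year 1: 5,463 × $34 = $185,742. Book value $670,816.
Year 2: 3,481 × $34 = $118,354. Book value $552,462.
Year 3: 5,637 × $34 = $191,658. Book value $360,804.
Year 4: 5,370 × $34 = $182,580. Book value $178,224.

$178,224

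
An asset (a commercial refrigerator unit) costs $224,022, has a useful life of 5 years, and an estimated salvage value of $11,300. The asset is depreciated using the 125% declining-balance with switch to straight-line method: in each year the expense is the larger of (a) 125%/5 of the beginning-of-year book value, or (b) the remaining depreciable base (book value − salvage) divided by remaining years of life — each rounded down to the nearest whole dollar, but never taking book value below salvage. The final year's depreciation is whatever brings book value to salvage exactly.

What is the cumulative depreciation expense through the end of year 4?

$174,484

Depreciable base = $224,022 − $11,300 = $212,722.
Year 1: DB = ⌊$224,022 × 125%/5⌋ = $56,005; SL = ⌊$212,722/5⌋ = $42,544 → take DB $56,005. Book value $168,017.
Year 2: DB = ⌊$168,017 × 125%/5⌋ = $42,004; SL = ⌊$156,717/4⌋ = $39,179 → take DB $42,004. Book value $126,013.
Year 3: DB = ⌊$126,013 × 125%/5⌋ = $31,503; SL = ⌊$114,713/3⌋ = $38,237 → take SL $38,237. Book value $87,776.
Year 4: DB = ⌊$87,776 × 125%/5⌋ = $21,944; SL = ⌊$76,476/2⌋ = $38,238 → take SL $38,238. Book value $49,538.
Accumulated through year 4 = $224,022 − $49,538 = $174,484.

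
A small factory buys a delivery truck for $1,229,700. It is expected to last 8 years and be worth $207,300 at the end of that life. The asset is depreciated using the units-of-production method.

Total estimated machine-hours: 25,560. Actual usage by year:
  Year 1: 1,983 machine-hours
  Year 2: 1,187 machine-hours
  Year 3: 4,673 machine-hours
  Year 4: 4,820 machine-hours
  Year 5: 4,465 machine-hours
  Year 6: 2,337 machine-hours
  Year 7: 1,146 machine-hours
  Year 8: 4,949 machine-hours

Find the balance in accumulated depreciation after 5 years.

Depreciable base = $1,229,700 − $207,300 = $1,022,400.
Rate = $1,022,400 / 25,560 machine-hours = $40 per machine-hour.
Year 1: 1,983 × $40 = $79,320. Book value $1,150,380.
Year 2: 1,187 × $40 = $47,480. Book value $1,102,900.
Year 3: 4,673 × $40 = $186,920. Book value $915,980.
Year 4: 4,820 × $40 = $192,800. Book value $723,180.
Year 5: 4,465 × $40 = $178,600. Book value $544,580.
Accumulated through year 5 = $1,229,700 − $544,580 = $685,120.

$685,120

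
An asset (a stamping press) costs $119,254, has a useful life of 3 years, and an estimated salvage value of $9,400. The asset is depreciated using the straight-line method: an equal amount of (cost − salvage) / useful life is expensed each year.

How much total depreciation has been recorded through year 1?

$36,618

Depreciable base = $119,254 − $9,400 = $109,854.
Annual expense = $109,854 / 3 = $36,618.
End of year 1: book value $82,636.
Accumulated through year 1 = $119,254 − $82,636 = $36,618.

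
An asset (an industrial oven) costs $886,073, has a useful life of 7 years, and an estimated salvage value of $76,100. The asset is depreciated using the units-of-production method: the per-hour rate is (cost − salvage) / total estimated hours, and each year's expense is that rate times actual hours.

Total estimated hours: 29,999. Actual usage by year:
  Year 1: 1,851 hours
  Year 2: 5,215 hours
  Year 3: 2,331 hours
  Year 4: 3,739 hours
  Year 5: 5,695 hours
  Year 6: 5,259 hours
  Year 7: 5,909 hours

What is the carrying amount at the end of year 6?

$235,643

Depreciable base = $886,073 − $76,100 = $809,973.
Rate = $809,973 / 29,999 hours = $27 per hour.
Year 1: 1,851 × $27 = $49,977. Book value $836,096.
Year 2: 5,215 × $27 = $140,805. Book value $695,291.
Year 3: 2,331 × $27 = $62,937. Book value $632,354.
Year 4: 3,739 × $27 = $100,953. Book value $531,401.
Year 5: 5,695 × $27 = $153,765. Book value $377,636.
Year 6: 5,259 × $27 = $141,993. Book value $235,643.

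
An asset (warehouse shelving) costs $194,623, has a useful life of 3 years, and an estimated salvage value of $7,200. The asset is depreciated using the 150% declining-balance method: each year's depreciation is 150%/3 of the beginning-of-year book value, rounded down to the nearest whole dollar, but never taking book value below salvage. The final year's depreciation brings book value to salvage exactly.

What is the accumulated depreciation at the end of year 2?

Depreciable base = $194,623 − $7,200 = $187,423.
Year 1: ⌊$194,623 × 150%/3⌋ = $97,311. Book value $97,312.
Year 2: ⌊$97,312 × 150%/3⌋ = $48,656. Book value $48,656.
Accumulated through year 2 = $194,623 − $48,656 = $145,967.

$145,967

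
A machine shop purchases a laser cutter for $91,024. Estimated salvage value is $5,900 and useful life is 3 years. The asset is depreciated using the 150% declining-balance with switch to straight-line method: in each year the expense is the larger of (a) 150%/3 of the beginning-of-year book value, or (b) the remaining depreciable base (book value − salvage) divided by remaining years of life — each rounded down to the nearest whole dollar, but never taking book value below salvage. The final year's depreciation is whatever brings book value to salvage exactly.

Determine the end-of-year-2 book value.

$22,756

Depreciable base = $91,024 − $5,900 = $85,124.
Year 1: DB = ⌊$91,024 × 150%/3⌋ = $45,512; SL = ⌊$85,124/3⌋ = $28,374 → take DB $45,512. Book value $45,512.
Year 2: DB = ⌊$45,512 × 150%/3⌋ = $22,756; SL = ⌊$39,612/2⌋ = $19,806 → take DB $22,756. Book value $22,756.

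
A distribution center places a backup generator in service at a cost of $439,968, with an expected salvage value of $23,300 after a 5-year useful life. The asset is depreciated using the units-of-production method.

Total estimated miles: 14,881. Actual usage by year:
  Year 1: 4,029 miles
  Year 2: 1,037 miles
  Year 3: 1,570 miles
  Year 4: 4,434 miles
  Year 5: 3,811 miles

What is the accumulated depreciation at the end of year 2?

Depreciable base = $439,968 − $23,300 = $416,668.
Rate = $416,668 / 14,881 miles = $28 per mile.
Year 1: 4,029 × $28 = $112,812. Book value $327,156.
Year 2: 1,037 × $28 = $29,036. Book value $298,120.
Accumulated through year 2 = $439,968 − $298,120 = $141,848.

$141,848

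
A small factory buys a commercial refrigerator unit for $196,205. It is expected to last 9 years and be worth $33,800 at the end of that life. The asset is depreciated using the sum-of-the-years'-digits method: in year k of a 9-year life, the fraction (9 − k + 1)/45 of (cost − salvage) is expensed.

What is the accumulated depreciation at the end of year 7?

$151,578

Depreciable base = $196,205 − $33,800 = $162,405.
Sum of the years' digits = 9+8+7+6+5+4+3+2+1 = 45.
Year 1: $162,405 × 9/45 = $32,481. Book value $163,724.
Year 2: $162,405 × 8/45 = $28,872. Book value $134,852.
Year 3: $162,405 × 7/45 = $25,263. Book value $109,589.
Year 4: $162,405 × 6/45 = $21,654. Book value $87,935.
Year 5: $162,405 × 5/45 = $18,045. Book value $69,890.
Year 6: $162,405 × 4/45 = $14,436. Book value $55,454.
Year 7: $162,405 × 3/45 = $10,827. Book value $44,627.
Accumulated through year 7 = $196,205 − $44,627 = $151,578.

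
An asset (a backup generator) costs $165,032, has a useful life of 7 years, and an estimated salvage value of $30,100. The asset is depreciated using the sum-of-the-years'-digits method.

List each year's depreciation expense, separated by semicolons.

$33,733; $28,914; $24,095; $19,276; $14,457; $9,638; $4,819

Depreciable base = $165,032 − $30,100 = $134,932.
Sum of the years' digits = 7+6+5+4+3+2+1 = 28.
Year 1: $134,932 × 7/28 = $33,733. Book value $131,299.
Year 2: $134,932 × 6/28 = $28,914. Book value $102,385.
Year 3: $134,932 × 5/28 = $24,095. Book value $78,290.
Year 4: $134,932 × 4/28 = $19,276. Book value $59,014.
Year 5: $134,932 × 3/28 = $14,457. Book value $44,557.
Year 6: $134,932 × 2/28 = $9,638. Book value $34,919.
Year 7: $134,932 × 1/28 = $4,819. Book value $30,100.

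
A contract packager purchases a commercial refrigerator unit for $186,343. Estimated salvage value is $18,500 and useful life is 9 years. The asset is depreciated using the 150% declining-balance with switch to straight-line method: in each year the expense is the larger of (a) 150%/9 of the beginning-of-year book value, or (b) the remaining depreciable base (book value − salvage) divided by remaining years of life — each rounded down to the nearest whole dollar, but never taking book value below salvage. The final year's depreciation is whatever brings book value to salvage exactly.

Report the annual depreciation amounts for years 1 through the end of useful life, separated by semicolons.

Depreciable base = $186,343 − $18,500 = $167,843.
Year 1: DB = ⌊$186,343 × 150%/9⌋ = $31,057; SL = ⌊$167,843/9⌋ = $18,649 → take DB $31,057. Book value $155,286.
Year 2: DB = ⌊$155,286 × 150%/9⌋ = $25,881; SL = ⌊$136,786/8⌋ = $17,098 → take DB $25,881. Book value $129,405.
Year 3: DB = ⌊$129,405 × 150%/9⌋ = $21,567; SL = ⌊$110,905/7⌋ = $15,843 → take DB $21,567. Book value $107,838.
Year 4: DB = ⌊$107,838 × 150%/9⌋ = $17,973; SL = ⌊$89,338/6⌋ = $14,889 → take DB $17,973. Book value $89,865.
Year 5: DB = ⌊$89,865 × 150%/9⌋ = $14,977; SL = ⌊$71,365/5⌋ = $14,273 → take DB $14,977. Book value $74,888.
Year 6: DB = ⌊$74,888 × 150%/9⌋ = $12,481; SL = ⌊$56,388/4⌋ = $14,097 → take SL $14,097. Book value $60,791.
Year 7: DB = ⌊$60,791 × 150%/9⌋ = $10,131; SL = ⌊$42,291/3⌋ = $14,097 → take SL $14,097. Book value $46,694.
Year 8: DB = ⌊$46,694 × 150%/9⌋ = $7,782; SL = ⌊$28,194/2⌋ = $14,097 → take SL $14,097. Book value $32,597.
Year 9 (final): $32,597 − $18,500 = $14,097. Book value $18,500.

$31,057; $25,881; $21,567; $17,973; $14,977; $14,097; $14,097; $14,097; $14,097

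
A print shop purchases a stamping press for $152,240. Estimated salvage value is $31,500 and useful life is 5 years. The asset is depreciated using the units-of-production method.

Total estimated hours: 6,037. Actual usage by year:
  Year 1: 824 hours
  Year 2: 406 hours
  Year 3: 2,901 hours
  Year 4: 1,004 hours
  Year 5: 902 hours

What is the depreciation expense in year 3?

$58,020

Depreciable base = $152,240 − $31,500 = $120,740.
Rate = $120,740 / 6,037 hours = $20 per hour.
Year 1: 824 × $20 = $16,480. Book value $135,760.
Year 2: 406 × $20 = $8,120. Book value $127,640.
Year 3: 2,901 × $20 = $58,020. Book value $69,620.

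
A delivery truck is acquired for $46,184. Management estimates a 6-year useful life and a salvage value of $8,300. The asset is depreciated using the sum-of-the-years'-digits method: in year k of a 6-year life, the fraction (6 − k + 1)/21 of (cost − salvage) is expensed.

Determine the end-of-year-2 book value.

Depreciable base = $46,184 − $8,300 = $37,884.
Sum of the years' digits = 6+5+4+3+2+1 = 21.
Year 1: $37,884 × 6/21 = $10,824. Book value $35,360.
Year 2: $37,884 × 5/21 = $9,020. Book value $26,340.

$26,340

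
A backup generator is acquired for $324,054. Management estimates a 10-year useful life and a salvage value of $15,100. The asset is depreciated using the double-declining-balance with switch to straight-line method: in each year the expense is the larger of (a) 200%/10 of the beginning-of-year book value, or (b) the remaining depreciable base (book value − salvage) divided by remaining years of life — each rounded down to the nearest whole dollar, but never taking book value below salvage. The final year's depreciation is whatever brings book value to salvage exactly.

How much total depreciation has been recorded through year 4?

Depreciable base = $324,054 − $15,100 = $308,954.
Year 1: DB = ⌊$324,054 × 200%/10⌋ = $64,810; SL = ⌊$308,954/10⌋ = $30,895 → take DB $64,810. Book value $259,244.
Year 2: DB = ⌊$259,244 × 200%/10⌋ = $51,848; SL = ⌊$244,144/9⌋ = $27,127 → take DB $51,848. Book value $207,396.
Year 3: DB = ⌊$207,396 × 200%/10⌋ = $41,479; SL = ⌊$192,296/8⌋ = $24,037 → take DB $41,479. Book value $165,917.
Year 4: DB = ⌊$165,917 × 200%/10⌋ = $33,183; SL = ⌊$150,817/7⌋ = $21,545 → take DB $33,183. Book value $132,734.
Accumulated through year 4 = $324,054 − $132,734 = $191,320.

$191,320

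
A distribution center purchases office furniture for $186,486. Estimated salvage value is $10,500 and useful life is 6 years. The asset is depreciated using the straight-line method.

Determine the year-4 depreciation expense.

$29,331

Depreciable base = $186,486 − $10,500 = $175,986.
Annual expense = $175,986 / 6 = $29,331.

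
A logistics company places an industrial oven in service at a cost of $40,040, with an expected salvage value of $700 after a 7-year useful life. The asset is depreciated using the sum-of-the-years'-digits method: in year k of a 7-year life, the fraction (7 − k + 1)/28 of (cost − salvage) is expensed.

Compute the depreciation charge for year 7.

Depreciable base = $40,040 − $700 = $39,340.
Sum of the years' digits = 7+6+5+4+3+2+1 = 28.
Year 1: $39,340 × 7/28 = $9,835. Book value $30,205.
Year 2: $39,340 × 6/28 = $8,430. Book value $21,775.
Year 3: $39,340 × 5/28 = $7,025. Book value $14,750.
Year 4: $39,340 × 4/28 = $5,620. Book value $9,130.
Year 5: $39,340 × 3/28 = $4,215. Book value $4,915.
Year 6: $39,340 × 2/28 = $2,810. Book value $2,105.
Year 7: $39,340 × 1/28 = $1,405. Book value $700.

$1,405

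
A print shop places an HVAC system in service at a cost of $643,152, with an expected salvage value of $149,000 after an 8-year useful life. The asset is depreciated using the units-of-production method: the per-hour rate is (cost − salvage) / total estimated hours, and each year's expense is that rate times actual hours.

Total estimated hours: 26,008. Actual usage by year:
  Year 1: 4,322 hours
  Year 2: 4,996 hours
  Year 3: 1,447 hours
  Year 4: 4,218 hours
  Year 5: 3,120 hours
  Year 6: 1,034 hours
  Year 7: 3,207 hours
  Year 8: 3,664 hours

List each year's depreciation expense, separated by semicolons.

Depreciable base = $643,152 − $149,000 = $494,152.
Rate = $494,152 / 26,008 hours = $19 per hour.
Year 1: 4,322 × $19 = $82,118. Book value $561,034.
Year 2: 4,996 × $19 = $94,924. Book value $466,110.
Year 3: 1,447 × $19 = $27,493. Book value $438,617.
Year 4: 4,218 × $19 = $80,142. Book value $358,475.
Year 5: 3,120 × $19 = $59,280. Book value $299,195.
Year 6: 1,034 × $19 = $19,646. Book value $279,549.
Year 7: 3,207 × $19 = $60,933. Book value $218,616.
Year 8: 3,664 × $19 = $69,616. Book value $149,000.

$82,118; $94,924; $27,493; $80,142; $59,280; $19,646; $60,933; $69,616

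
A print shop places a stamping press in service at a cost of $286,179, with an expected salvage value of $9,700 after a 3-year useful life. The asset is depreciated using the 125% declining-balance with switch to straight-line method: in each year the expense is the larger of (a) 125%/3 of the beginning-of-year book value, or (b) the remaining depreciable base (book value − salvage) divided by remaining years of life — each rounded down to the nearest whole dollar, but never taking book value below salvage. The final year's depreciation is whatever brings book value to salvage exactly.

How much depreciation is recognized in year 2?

$78,619

Depreciable base = $286,179 − $9,700 = $276,479.
Year 1: DB = ⌊$286,179 × 125%/3⌋ = $119,241; SL = ⌊$276,479/3⌋ = $92,159 → take DB $119,241. Book value $166,938.
Year 2: DB = ⌊$166,938 × 125%/3⌋ = $69,557; SL = ⌊$157,238/2⌋ = $78,619 → take SL $78,619. Book value $88,319.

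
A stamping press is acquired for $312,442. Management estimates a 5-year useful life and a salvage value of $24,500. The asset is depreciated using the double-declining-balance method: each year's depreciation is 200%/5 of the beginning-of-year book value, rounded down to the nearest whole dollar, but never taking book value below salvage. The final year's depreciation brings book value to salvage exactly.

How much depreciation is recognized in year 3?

$44,992

Depreciable base = $312,442 − $24,500 = $287,942.
Year 1: ⌊$312,442 × 200%/5⌋ = $124,976. Book value $187,466.
Year 2: ⌊$187,466 × 200%/5⌋ = $74,986. Book value $112,480.
Year 3: ⌊$112,480 × 200%/5⌋ = $44,992. Book value $67,488.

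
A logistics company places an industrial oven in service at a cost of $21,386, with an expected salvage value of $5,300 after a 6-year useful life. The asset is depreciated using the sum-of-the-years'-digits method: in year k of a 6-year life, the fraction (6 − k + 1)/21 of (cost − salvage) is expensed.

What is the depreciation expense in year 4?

$2,298

Depreciable base = $21,386 − $5,300 = $16,086.
Sum of the years' digits = 6+5+4+3+2+1 = 21.
Year 1: $16,086 × 6/21 = $4,596. Book value $16,790.
Year 2: $16,086 × 5/21 = $3,830. Book value $12,960.
Year 3: $16,086 × 4/21 = $3,064. Book value $9,896.
Year 4: $16,086 × 3/21 = $2,298. Book value $7,598.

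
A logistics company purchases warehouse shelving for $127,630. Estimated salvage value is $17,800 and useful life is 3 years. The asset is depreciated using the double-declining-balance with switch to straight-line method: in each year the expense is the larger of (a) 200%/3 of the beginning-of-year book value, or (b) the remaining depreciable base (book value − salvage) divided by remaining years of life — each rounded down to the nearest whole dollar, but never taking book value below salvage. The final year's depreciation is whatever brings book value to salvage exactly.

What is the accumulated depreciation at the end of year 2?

$109,830

Depreciable base = $127,630 − $17,800 = $109,830.
Year 1: DB = ⌊$127,630 × 200%/3⌋ = $85,086; SL = ⌊$109,830/3⌋ = $36,610 → take DB $85,086. Book value $42,544.
Year 2: DB = ⌊$42,544 × 200%/3⌋ = $28,362; SL = ⌊$24,744/2⌋ = $12,372 → take DB $28,362, capped at $24,744. Book value $17,800.
Accumulated through year 2 = $127,630 − $17,800 = $109,830.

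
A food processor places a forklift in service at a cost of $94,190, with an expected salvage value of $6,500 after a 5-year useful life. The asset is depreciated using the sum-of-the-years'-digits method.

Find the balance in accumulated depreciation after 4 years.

$81,844

Depreciable base = $94,190 − $6,500 = $87,690.
Sum of the years' digits = 5+4+3+2+1 = 15.
Year 1: $87,690 × 5/15 = $29,230. Book value $64,960.
Year 2: $87,690 × 4/15 = $23,384. Book value $41,576.
Year 3: $87,690 × 3/15 = $17,538. Book value $24,038.
Year 4: $87,690 × 2/15 = $11,692. Book value $12,346.
Accumulated through year 4 = $94,190 − $12,346 = $81,844.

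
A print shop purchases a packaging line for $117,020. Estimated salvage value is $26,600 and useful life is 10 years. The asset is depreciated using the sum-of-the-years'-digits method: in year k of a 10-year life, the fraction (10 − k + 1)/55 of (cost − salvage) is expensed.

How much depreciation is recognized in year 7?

$6,576

Depreciable base = $117,020 − $26,600 = $90,420.
Sum of the years' digits = 10+9+8+7+6+5+4+3+2+1 = 55.
Year 1: $90,420 × 10/55 = $16,440. Book value $100,580.
Year 2: $90,420 × 9/55 = $14,796. Book value $85,784.
Year 3: $90,420 × 8/55 = $13,152. Book value $72,632.
Year 4: $90,420 × 7/55 = $11,508. Book value $61,124.
Year 5: $90,420 × 6/55 = $9,864. Book value $51,260.
Year 6: $90,420 × 5/55 = $8,220. Book value $43,040.
Year 7: $90,420 × 4/55 = $6,576. Book value $36,464.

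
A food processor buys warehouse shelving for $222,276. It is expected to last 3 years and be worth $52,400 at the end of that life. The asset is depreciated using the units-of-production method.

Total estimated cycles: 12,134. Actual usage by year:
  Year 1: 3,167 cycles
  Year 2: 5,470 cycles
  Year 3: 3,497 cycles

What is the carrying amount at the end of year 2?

$101,358

Depreciable base = $222,276 − $52,400 = $169,876.
Rate = $169,876 / 12,134 cycles = $14 per cycle.
Year 1: 3,167 × $14 = $44,338. Book value $177,938.
Year 2: 5,470 × $14 = $76,580. Book value $101,358.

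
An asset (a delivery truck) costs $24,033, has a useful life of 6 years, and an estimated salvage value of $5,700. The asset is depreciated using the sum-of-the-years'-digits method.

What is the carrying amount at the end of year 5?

$6,573

Depreciable base = $24,033 − $5,700 = $18,333.
Sum of the years' digits = 6+5+4+3+2+1 = 21.
Year 1: $18,333 × 6/21 = $5,238. Book value $18,795.
Year 2: $18,333 × 5/21 = $4,365. Book value $14,430.
Year 3: $18,333 × 4/21 = $3,492. Book value $10,938.
Year 4: $18,333 × 3/21 = $2,619. Book value $8,319.
Year 5: $18,333 × 2/21 = $1,746. Book value $6,573.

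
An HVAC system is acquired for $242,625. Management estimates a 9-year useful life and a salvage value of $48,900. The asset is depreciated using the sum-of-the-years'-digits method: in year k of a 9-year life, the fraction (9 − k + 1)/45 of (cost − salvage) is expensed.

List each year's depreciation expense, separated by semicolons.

$38,745; $34,440; $30,135; $25,830; $21,525; $17,220; $12,915; $8,610; $4,305

Depreciable base = $242,625 − $48,900 = $193,725.
Sum of the years' digits = 9+8+7+6+5+4+3+2+1 = 45.
Year 1: $193,725 × 9/45 = $38,745. Book value $203,880.
Year 2: $193,725 × 8/45 = $34,440. Book value $169,440.
Year 3: $193,725 × 7/45 = $30,135. Book value $139,305.
Year 4: $193,725 × 6/45 = $25,830. Book value $113,475.
Year 5: $193,725 × 5/45 = $21,525. Book value $91,950.
Year 6: $193,725 × 4/45 = $17,220. Book value $74,730.
Year 7: $193,725 × 3/45 = $12,915. Book value $61,815.
Year 8: $193,725 × 2/45 = $8,610. Book value $53,205.
Year 9: $193,725 × 1/45 = $4,305. Book value $48,900.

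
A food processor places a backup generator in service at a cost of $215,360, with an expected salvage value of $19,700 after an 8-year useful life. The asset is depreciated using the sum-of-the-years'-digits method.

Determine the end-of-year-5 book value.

$52,310

Depreciable base = $215,360 − $19,700 = $195,660.
Sum of the years' digits = 8+7+6+5+4+3+2+1 = 36.
Year 1: $195,660 × 8/36 = $43,480. Book value $171,880.
Year 2: $195,660 × 7/36 = $38,045. Book value $133,835.
Year 3: $195,660 × 6/36 = $32,610. Book value $101,225.
Year 4: $195,660 × 5/36 = $27,175. Book value $74,050.
Year 5: $195,660 × 4/36 = $21,740. Book value $52,310.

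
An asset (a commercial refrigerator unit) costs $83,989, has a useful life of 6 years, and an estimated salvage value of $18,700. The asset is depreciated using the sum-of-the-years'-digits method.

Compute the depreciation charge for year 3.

$12,436

Depreciable base = $83,989 − $18,700 = $65,289.
Sum of the years' digits = 6+5+4+3+2+1 = 21.
Year 1: $65,289 × 6/21 = $18,654. Book value $65,335.
Year 2: $65,289 × 5/21 = $15,545. Book value $49,790.
Year 3: $65,289 × 4/21 = $12,436. Book value $37,354.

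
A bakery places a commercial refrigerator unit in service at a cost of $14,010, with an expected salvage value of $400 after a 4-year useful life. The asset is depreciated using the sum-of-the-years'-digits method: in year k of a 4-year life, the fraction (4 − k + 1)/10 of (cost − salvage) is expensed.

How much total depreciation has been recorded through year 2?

$9,527

Depreciable base = $14,010 − $400 = $13,610.
Sum of the years' digits = 4+3+2+1 = 10.
Year 1: $13,610 × 4/10 = $5,444. Book value $8,566.
Year 2: $13,610 × 3/10 = $4,083. Book value $4,483.
Accumulated through year 2 = $14,010 − $4,483 = $9,527.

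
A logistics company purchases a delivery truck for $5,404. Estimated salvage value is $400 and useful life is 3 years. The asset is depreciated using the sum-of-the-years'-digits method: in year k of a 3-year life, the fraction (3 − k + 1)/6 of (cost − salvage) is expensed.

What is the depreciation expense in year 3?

Depreciable base = $5,404 − $400 = $5,004.
Sum of the years' digits = 3+2+1 = 6.
Year 1: $5,004 × 3/6 = $2,502. Book value $2,902.
Year 2: $5,004 × 2/6 = $1,668. Book value $1,234.
Year 3: $5,004 × 1/6 = $834. Book value $400.

$834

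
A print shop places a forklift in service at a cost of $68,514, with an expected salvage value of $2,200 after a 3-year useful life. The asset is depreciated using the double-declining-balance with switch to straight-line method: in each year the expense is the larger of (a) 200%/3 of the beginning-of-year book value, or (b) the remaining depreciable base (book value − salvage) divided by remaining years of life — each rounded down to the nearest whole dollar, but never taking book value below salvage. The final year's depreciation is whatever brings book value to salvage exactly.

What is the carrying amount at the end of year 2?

Depreciable base = $68,514 − $2,200 = $66,314.
Year 1: DB = ⌊$68,514 × 200%/3⌋ = $45,676; SL = ⌊$66,314/3⌋ = $22,104 → take DB $45,676. Book value $22,838.
Year 2: DB = ⌊$22,838 × 200%/3⌋ = $15,225; SL = ⌊$20,638/2⌋ = $10,319 → take DB $15,225. Book value $7,613.

$7,613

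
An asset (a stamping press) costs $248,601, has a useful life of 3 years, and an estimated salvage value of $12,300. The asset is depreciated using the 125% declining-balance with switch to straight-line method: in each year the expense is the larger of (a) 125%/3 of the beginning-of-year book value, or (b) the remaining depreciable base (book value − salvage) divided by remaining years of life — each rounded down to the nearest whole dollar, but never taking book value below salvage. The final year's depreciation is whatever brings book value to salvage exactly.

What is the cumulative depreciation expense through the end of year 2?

$169,942

Depreciable base = $248,601 − $12,300 = $236,301.
Year 1: DB = ⌊$248,601 × 125%/3⌋ = $103,583; SL = ⌊$236,301/3⌋ = $78,767 → take DB $103,583. Book value $145,018.
Year 2: DB = ⌊$145,018 × 125%/3⌋ = $60,424; SL = ⌊$132,718/2⌋ = $66,359 → take SL $66,359. Book value $78,659.
Accumulated through year 2 = $248,601 − $78,659 = $169,942.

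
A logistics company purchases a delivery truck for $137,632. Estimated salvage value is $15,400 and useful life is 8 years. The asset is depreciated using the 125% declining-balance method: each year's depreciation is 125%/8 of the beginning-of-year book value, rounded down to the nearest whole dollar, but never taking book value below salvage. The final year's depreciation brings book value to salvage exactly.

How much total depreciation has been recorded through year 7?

Depreciable base = $137,632 − $15,400 = $122,232.
Year 1: ⌊$137,632 × 125%/8⌋ = $21,505. Book value $116,127.
Year 2: ⌊$116,127 × 125%/8⌋ = $18,144. Book value $97,983.
Year 3: ⌊$97,983 × 125%/8⌋ = $15,309. Book value $82,674.
Year 4: ⌊$82,674 × 125%/8⌋ = $12,917. Book value $69,757.
Year 5: ⌊$69,757 × 125%/8⌋ = $10,899. Book value $58,858.
Year 6: ⌊$58,858 × 125%/8⌋ = $9,196. Book value $49,662.
Year 7: ⌊$49,662 × 125%/8⌋ = $7,759. Book value $41,903.
Accumulated through year 7 = $137,632 − $41,903 = $95,729.

$95,729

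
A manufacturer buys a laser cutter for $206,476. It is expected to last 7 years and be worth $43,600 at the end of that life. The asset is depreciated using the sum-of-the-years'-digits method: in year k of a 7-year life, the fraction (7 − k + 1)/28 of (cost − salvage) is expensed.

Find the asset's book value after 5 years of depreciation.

Depreciable base = $206,476 − $43,600 = $162,876.
Sum of the years' digits = 7+6+5+4+3+2+1 = 28.
Year 1: $162,876 × 7/28 = $40,719. Book value $165,757.
Year 2: $162,876 × 6/28 = $34,902. Book value $130,855.
Year 3: $162,876 × 5/28 = $29,085. Book value $101,770.
Year 4: $162,876 × 4/28 = $23,268. Book value $78,502.
Year 5: $162,876 × 3/28 = $17,451. Book value $61,051.

$61,051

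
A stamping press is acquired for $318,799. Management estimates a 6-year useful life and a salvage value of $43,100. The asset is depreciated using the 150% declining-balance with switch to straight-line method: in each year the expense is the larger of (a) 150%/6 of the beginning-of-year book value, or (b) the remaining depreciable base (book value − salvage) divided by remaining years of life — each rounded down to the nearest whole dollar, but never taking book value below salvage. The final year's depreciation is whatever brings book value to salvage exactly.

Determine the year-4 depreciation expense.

$33,623

Depreciable base = $318,799 − $43,100 = $275,699.
Year 1: DB = ⌊$318,799 × 150%/6⌋ = $79,699; SL = ⌊$275,699/6⌋ = $45,949 → take DB $79,699. Book value $239,100.
Year 2: DB = ⌊$239,100 × 150%/6⌋ = $59,775; SL = ⌊$196,000/5⌋ = $39,200 → take DB $59,775. Book value $179,325.
Year 3: DB = ⌊$179,325 × 150%/6⌋ = $44,831; SL = ⌊$136,225/4⌋ = $34,056 → take DB $44,831. Book value $134,494.
Year 4: DB = ⌊$134,494 × 150%/6⌋ = $33,623; SL = ⌊$91,394/3⌋ = $30,464 → take DB $33,623. Book value $100,871.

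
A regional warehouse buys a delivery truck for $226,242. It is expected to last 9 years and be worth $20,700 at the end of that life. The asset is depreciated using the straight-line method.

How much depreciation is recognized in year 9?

$22,838

Depreciable base = $226,242 − $20,700 = $205,542.
Annual expense = $205,542 / 9 = $22,838.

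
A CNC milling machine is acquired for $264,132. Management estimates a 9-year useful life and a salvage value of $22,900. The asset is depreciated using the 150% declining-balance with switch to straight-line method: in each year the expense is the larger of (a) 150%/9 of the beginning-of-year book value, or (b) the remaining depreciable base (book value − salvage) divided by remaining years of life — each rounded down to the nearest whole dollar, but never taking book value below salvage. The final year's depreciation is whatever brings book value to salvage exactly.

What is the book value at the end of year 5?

$106,150

Depreciable base = $264,132 − $22,900 = $241,232.
Year 1: DB = ⌊$264,132 × 150%/9⌋ = $44,022; SL = ⌊$241,232/9⌋ = $26,803 → take DB $44,022. Book value $220,110.
Year 2: DB = ⌊$220,110 × 150%/9⌋ = $36,685; SL = ⌊$197,210/8⌋ = $24,651 → take DB $36,685. Book value $183,425.
Year 3: DB = ⌊$183,425 × 150%/9⌋ = $30,570; SL = ⌊$160,525/7⌋ = $22,932 → take DB $30,570. Book value $152,855.
Year 4: DB = ⌊$152,855 × 150%/9⌋ = $25,475; SL = ⌊$129,955/6⌋ = $21,659 → take DB $25,475. Book value $127,380.
Year 5: DB = ⌊$127,380 × 150%/9⌋ = $21,230; SL = ⌊$104,480/5⌋ = $20,896 → take DB $21,230. Book value $106,150.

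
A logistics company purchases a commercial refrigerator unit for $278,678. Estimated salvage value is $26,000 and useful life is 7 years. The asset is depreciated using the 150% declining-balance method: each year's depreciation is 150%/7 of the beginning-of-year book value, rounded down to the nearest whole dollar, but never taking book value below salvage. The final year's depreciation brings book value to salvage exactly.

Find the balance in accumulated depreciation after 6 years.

$213,109

Depreciable base = $278,678 − $26,000 = $252,678.
Year 1: ⌊$278,678 × 150%/7⌋ = $59,716. Book value $218,962.
Year 2: ⌊$218,962 × 150%/7⌋ = $46,920. Book value $172,042.
Year 3: ⌊$172,042 × 150%/7⌋ = $36,866. Book value $135,176.
Year 4: ⌊$135,176 × 150%/7⌋ = $28,966. Book value $106,210.
Year 5: ⌊$106,210 × 150%/7⌋ = $22,759. Book value $83,451.
Year 6: ⌊$83,451 × 150%/7⌋ = $17,882. Book value $65,569.
Accumulated through year 6 = $278,678 − $65,569 = $213,109.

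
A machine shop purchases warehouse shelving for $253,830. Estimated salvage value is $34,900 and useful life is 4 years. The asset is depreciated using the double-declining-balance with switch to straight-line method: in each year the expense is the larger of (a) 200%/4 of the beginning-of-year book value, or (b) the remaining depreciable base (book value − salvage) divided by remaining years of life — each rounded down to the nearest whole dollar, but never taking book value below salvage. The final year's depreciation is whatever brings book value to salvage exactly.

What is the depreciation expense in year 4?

Depreciable base = $253,830 − $34,900 = $218,930.
Year 1: DB = ⌊$253,830 × 200%/4⌋ = $126,915; SL = ⌊$218,930/4⌋ = $54,732 → take DB $126,915. Book value $126,915.
Year 2: DB = ⌊$126,915 × 200%/4⌋ = $63,457; SL = ⌊$92,015/3⌋ = $30,671 → take DB $63,457. Book value $63,458.
Year 3: DB = ⌊$63,458 × 200%/4⌋ = $31,729; SL = ⌊$28,558/2⌋ = $14,279 → take DB $31,729, capped at $28,558. Book value $34,900.
Year 4 (final): $34,900 − $34,900 = $0. Book value $34,900.

$0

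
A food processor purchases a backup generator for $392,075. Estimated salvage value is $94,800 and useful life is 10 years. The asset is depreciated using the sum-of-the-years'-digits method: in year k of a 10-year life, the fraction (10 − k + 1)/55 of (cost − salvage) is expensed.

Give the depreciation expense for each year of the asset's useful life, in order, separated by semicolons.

$54,050; $48,645; $43,240; $37,835; $32,430; $27,025; $21,620; $16,215; $10,810; $5,405

Depreciable base = $392,075 − $94,800 = $297,275.
Sum of the years' digits = 10+9+8+7+6+5+4+3+2+1 = 55.
Year 1: $297,275 × 10/55 = $54,050. Book value $338,025.
Year 2: $297,275 × 9/55 = $48,645. Book value $289,380.
Year 3: $297,275 × 8/55 = $43,240. Book value $246,140.
Year 4: $297,275 × 7/55 = $37,835. Book value $208,305.
Year 5: $297,275 × 6/55 = $32,430. Book value $175,875.
Year 6: $297,275 × 5/55 = $27,025. Book value $148,850.
Year 7: $297,275 × 4/55 = $21,620. Book value $127,230.
Year 8: $297,275 × 3/55 = $16,215. Book value $111,015.
Year 9: $297,275 × 2/55 = $10,810. Book value $100,205.
Year 10: $297,275 × 1/55 = $5,405. Book value $94,800.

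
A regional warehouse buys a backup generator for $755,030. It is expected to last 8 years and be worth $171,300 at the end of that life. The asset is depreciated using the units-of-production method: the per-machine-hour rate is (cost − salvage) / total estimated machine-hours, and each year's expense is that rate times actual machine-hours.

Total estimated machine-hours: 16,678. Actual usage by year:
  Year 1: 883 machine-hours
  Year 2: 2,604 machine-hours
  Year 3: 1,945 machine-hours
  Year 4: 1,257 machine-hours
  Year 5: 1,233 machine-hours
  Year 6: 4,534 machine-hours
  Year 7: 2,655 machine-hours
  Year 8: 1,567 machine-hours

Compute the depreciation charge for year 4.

Depreciable base = $755,030 − $171,300 = $583,730.
Rate = $583,730 / 16,678 machine-hours = $35 per machine-hour.
Year 1: 883 × $35 = $30,905. Book value $724,125.
Year 2: 2,604 × $35 = $91,140. Book value $632,985.
Year 3: 1,945 × $35 = $68,075. Book value $564,910.
Year 4: 1,257 × $35 = $43,995. Book value $520,915.

$43,995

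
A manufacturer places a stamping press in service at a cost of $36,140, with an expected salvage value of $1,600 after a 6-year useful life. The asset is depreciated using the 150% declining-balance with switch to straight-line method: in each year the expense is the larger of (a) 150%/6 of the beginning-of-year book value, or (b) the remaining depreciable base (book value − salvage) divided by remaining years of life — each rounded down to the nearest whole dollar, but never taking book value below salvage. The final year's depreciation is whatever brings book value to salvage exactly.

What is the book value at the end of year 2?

Depreciable base = $36,140 − $1,600 = $34,540.
Year 1: DB = ⌊$36,140 × 150%/6⌋ = $9,035; SL = ⌊$34,540/6⌋ = $5,756 → take DB $9,035. Book value $27,105.
Year 2: DB = ⌊$27,105 × 150%/6⌋ = $6,776; SL = ⌊$25,505/5⌋ = $5,101 → take DB $6,776. Book value $20,329.

$20,329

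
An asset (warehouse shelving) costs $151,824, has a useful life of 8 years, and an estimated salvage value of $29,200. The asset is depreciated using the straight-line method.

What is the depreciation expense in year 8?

Depreciable base = $151,824 − $29,200 = $122,624.
Annual expense = $122,624 / 8 = $15,328.

$15,328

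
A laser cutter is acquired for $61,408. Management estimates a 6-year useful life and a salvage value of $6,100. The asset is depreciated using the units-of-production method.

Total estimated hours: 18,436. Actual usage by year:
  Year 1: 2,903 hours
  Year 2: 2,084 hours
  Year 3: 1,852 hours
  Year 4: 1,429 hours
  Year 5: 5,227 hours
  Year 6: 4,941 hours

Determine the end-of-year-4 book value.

$36,604

Depreciable base = $61,408 − $6,100 = $55,308.
Rate = $55,308 / 18,436 hours = $3 per hour.
Year 1: 2,903 × $3 = $8,709. Book value $52,699.
Year 2: 2,084 × $3 = $6,252. Book value $46,447.
Year 3: 1,852 × $3 = $5,556. Book value $40,891.
Year 4: 1,429 × $3 = $4,287. Book value $36,604.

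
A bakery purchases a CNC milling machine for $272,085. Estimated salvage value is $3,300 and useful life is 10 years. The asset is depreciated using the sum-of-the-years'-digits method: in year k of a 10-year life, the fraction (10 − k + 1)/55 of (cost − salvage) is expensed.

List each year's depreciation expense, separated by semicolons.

Depreciable base = $272,085 − $3,300 = $268,785.
Sum of the years' digits = 10+9+8+7+6+5+4+3+2+1 = 55.
Year 1: $268,785 × 10/55 = $48,870. Book value $223,215.
Year 2: $268,785 × 9/55 = $43,983. Book value $179,232.
Year 3: $268,785 × 8/55 = $39,096. Book value $140,136.
Year 4: $268,785 × 7/55 = $34,209. Book value $105,927.
Year 5: $268,785 × 6/55 = $29,322. Book value $76,605.
Year 6: $268,785 × 5/55 = $24,435. Book value $52,170.
Year 7: $268,785 × 4/55 = $19,548. Book value $32,622.
Year 8: $268,785 × 3/55 = $14,661. Book value $17,961.
Year 9: $268,785 × 2/55 = $9,774. Book value $8,187.
Year 10: $268,785 × 1/55 = $4,887. Book value $3,300.

$48,870; $43,983; $39,096; $34,209; $29,322; $24,435; $19,548; $14,661; $9,774; $4,887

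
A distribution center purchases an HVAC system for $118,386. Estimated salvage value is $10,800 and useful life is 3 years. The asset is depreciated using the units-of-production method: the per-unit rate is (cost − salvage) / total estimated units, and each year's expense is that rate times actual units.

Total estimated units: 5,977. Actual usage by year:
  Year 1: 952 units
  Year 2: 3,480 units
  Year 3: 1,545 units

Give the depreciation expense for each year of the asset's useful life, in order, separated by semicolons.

Depreciable base = $118,386 − $10,800 = $107,586.
Rate = $107,586 / 5,977 units = $18 per unit.
Year 1: 952 × $18 = $17,136. Book value $101,250.
Year 2: 3,480 × $18 = $62,640. Book value $38,610.
Year 3: 1,545 × $18 = $27,810. Book value $10,800.

$17,136; $62,640; $27,810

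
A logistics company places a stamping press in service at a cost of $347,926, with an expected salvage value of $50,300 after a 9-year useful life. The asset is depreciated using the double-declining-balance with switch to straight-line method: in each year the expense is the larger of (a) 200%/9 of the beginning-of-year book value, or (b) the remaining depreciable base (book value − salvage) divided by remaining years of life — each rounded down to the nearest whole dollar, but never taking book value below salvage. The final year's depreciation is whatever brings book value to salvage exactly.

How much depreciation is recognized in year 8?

$9,609

Depreciable base = $347,926 − $50,300 = $297,626.
Year 1: DB = ⌊$347,926 × 200%/9⌋ = $77,316; SL = ⌊$297,626/9⌋ = $33,069 → take DB $77,316. Book value $270,610.
Year 2: DB = ⌊$270,610 × 200%/9⌋ = $60,135; SL = ⌊$220,310/8⌋ = $27,538 → take DB $60,135. Book value $210,475.
Year 3: DB = ⌊$210,475 × 200%/9⌋ = $46,772; SL = ⌊$160,175/7⌋ = $22,882 → take DB $46,772. Book value $163,703.
Year 4: DB = ⌊$163,703 × 200%/9⌋ = $36,378; SL = ⌊$113,403/6⌋ = $18,900 → take DB $36,378. Book value $127,325.
Year 5: DB = ⌊$127,325 × 200%/9⌋ = $28,294; SL = ⌊$77,025/5⌋ = $15,405 → take DB $28,294. Book value $99,031.
Year 6: DB = ⌊$99,031 × 200%/9⌋ = $22,006; SL = ⌊$48,731/4⌋ = $12,182 → take DB $22,006. Book value $77,025.
Year 7: DB = ⌊$77,025 × 200%/9⌋ = $17,116; SL = ⌊$26,725/3⌋ = $8,908 → take DB $17,116. Book value $59,909.
Year 8: DB = ⌊$59,909 × 200%/9⌋ = $13,313; SL = ⌊$9,609/2⌋ = $4,804 → take DB $13,313, capped at $9,609. Book value $50,300.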